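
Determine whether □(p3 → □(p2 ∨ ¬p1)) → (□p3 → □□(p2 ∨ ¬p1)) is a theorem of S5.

Valid

Tableau for the negation ¬(□(p3 → □(p2 ∨ ¬p1)) → (□p3 → □□(p2 ∨ ¬p1))):
1. ¬(□(p3 → □(p2 ∨ ¬p1)) → (□p3 → □□(p2 ∨ ¬p1))), u
2. □(p3 → □(p2 ∨ ¬p1)), u   [¬→-rule on 1]
3. ¬(□p3 → □□(p2 ∨ ¬p1)), u   [¬→-rule on 1]
4. □p3, u   [¬→-rule on 3]
5. ¬□□(p2 ∨ ¬p1), u   [¬→-rule on 3]
6. p3 → □(p2 ∨ ¬p1), u   [□-rule on 2 via uRu]
7. p3, u   [□-rule on 4 via uRu]
8. □(p2 ∨ ¬p1), u   [→-rule on 6 (branches; this branch)]
9. p2 ∨ ¬p1, u   [□-rule on 8 via uRu]
10. ¬p1, u   [∨-rule on 9 (branches; this branch)]
11. ¬□(p2 ∨ ¬p1), v   [¬□-rule on 5: fresh world v, uRv]
12. p3 → □(p2 ∨ ¬p1), v   [□-rule on 2 via uRv]
13. p3, v   [□-rule on 4 via uRv]
14. p2 ∨ ¬p1, v   [□-rule on 8 via uRv]
15. □(p2 ∨ ¬p1), v   [→-rule on 12 (branches; this branch)]
16. ¬p1, v   [∨-rule on 14 (branches; this branch)]
17. ¬(p2 ∨ ¬p1), w   [¬□-rule on 11: fresh world w, vRw]
18. ¬p2, w   [¬∨-rule on 17]
19. p1, w   [¬∨-rule on 17]
20. p3 → □(p2 ∨ ¬p1), w   [□-rule on 2 via uRw]
21. p3, w   [□-rule on 4 via uRw]
22. p2 ∨ ¬p1, w   [□-rule on 8 via uRw]
23. □(p2 ∨ ¬p1), w   [→-rule on 20 (branches; this branch)]
24. ¬p1, w   [∨-rule on 22 (branches; this branch)]
Accessibility: uRu, uRv, uRw, vRu, vRv, vRw, wRu, wRv, wRw
Branch closes: p1 and ¬p1 both at w.
Every branch of the negation's tableau closes; the branch above is one of them.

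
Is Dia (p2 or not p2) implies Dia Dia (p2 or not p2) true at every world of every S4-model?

Tableau for the negation not (Dia (p2 or not p2) implies Dia Dia (p2 or not p2)):
1. not (Dia (p2 or not p2) implies Dia Dia (p2 or not p2)), 0
2. Dia (p2 or not p2), 0   [neg-implies-rule on 1]
3. not Dia Dia (p2 or not p2), 0   [neg-implies-rule on 1]
4. not Dia (p2 or not p2), 0   [neg-Dia-rule on 3 via 0R0]
5. not (p2 or not p2), 0   [neg-Dia-rule on 4 via 0R0]
6. not p2, 0   [neg-or-rule on 5]
7. p2, 0   [neg-or-rule on 5]
Accessibility: 0R0
Branch closes: p2 and not p2 both at 0.
Every branch of the negation's tableau closes; the branch above is one of them.

Valid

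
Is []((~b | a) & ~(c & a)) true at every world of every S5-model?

Tableau for the negation ~[]((~b | a) & ~(c & a)):
1. ~[]((~b | a) & ~(c & a)), 0
2. ~((~b | a) & ~(c & a)), 1
3. c & a, 1
4. c, 1
5. a, 1
Accessibility: 0R0, 0R1, 1R0, 1R1
The negation has an open branch (countermodel exists).

Not valid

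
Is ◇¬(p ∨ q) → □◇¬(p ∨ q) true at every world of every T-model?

Invalid (countermodel exists)

Tableau for the negation ¬(◇¬(p ∨ q) → □◇¬(p ∨ q)):
1. ¬(◇¬(p ∨ q) → □◇¬(p ∨ q)), 0
2. ◇¬(p ∨ q), 0
3. ¬□◇¬(p ∨ q), 0
4. ¬(p ∨ q), 1
5. ¬p, 1
6. ¬q, 1
7. ¬◇¬(p ∨ q), 2
8. p ∨ q, 2
9. q, 2
Accessibility: 0R0, 0R1, 0R2, 1R1, 2R2
The negation has an open branch (countermodel exists).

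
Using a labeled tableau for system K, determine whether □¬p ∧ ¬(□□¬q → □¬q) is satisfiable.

Satisfiable

1. □¬p ∧ ¬(□□¬q → □¬q), w0
2. □¬p, w0
3. ¬(□□¬q → □¬q), w0
4. □□¬q, w0
5. ¬□¬q, w0
6. q, w1
7. ¬p, w1
8. □¬q, w1
Accessibility: w0Rw1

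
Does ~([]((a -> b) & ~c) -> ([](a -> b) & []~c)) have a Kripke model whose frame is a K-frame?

No, unsatisfiable

1. ~([]((a -> b) & ~c) -> ([](a -> b) & []~c)), 0
2. []((a -> b) & ~c), 0
3. ~([](a -> b) & []~c), 0
4. ~[](a -> b), 0
5. ~(a -> b), 1
6. a, 1
7. ~b, 1
8. (a -> b) & ~c, 1
9. a -> b, 1
10. ~c, 1
11. b, 1
Accessibility: 0R1
Branch closes: b and ~b both at 1.
All branches of the tableau close; one closing branch shown above.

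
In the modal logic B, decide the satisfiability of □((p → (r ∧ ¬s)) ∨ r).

Satisfiable (open branch found)

1. □((p → (r ∧ ¬s)) ∨ r), u
2. (p → (r ∧ ¬s)) ∨ r, u
3. r, u
Accessibility: uRu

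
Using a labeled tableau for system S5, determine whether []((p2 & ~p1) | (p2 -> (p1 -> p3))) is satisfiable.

1. []((p2 & ~p1) | (p2 -> (p1 -> p3))), u
2. (p2 & ~p1) | (p2 -> (p1 -> p3)), u   [[]-rule on 1 via uRu]
3. p2 -> (p1 -> p3), u   [|-rule on 2 (branches; this branch)]
4. p1 -> p3, u   [->-rule on 3 (branches; this branch)]
5. p3, u   [->-rule on 4 (branches; this branch)]
Accessibility: uRu

Satisfiable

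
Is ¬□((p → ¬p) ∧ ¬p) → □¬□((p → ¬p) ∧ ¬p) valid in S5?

Tableau for the negation ¬(¬□((p → ¬p) ∧ ¬p) → □¬□((p → ¬p) ∧ ¬p)):
1. ¬(¬□((p → ¬p) ∧ ¬p) → □¬□((p → ¬p) ∧ ¬p)), w0
2. ¬□((p → ¬p) ∧ ¬p), w0
3. ¬□¬□((p → ¬p) ∧ ¬p), w0
4. ¬((p → ¬p) ∧ ¬p), w1
5. ¬(p → ¬p), w1
6. p, w1
7. □((p → ¬p) ∧ ¬p), w2
8. (p → ¬p) ∧ ¬p, w0
9. p → ¬p, w0
10. ¬p, w0
11. (p → ¬p) ∧ ¬p, w1
12. p → ¬p, w1
13. ¬p, w1
Accessibility: w0Rw0, w0Rw1, w0Rw2, w1Rw0, w1Rw1, w1Rw2, w2Rw0, w2Rw1, w2Rw2
Branch closes: p and ¬p both at w1.
Every branch of the negation's tableau closes; the branch above is one of them.

Valid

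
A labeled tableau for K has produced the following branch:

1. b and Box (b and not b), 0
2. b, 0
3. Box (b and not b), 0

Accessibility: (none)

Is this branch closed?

There is no literal clash: for every atom and world, at most one sign appears.

No, open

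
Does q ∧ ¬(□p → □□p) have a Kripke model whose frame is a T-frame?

1. q ∧ ¬(□p → □□p), 0
2. q, 0
3. ¬(□p → □□p), 0
4. □p, 0
5. ¬□□p, 0
6. p, 0
7. ¬□p, 1
8. p, 1
9. ¬p, 2
Accessibility: 0R0, 0R1, 1R1, 1R2, 2R2

Yes, satisfiable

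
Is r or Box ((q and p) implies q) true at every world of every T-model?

Tableau for the negation not (r or Box ((q and p) implies q)):
1. not (r or Box ((q and p) implies q)), w0
2. not r, w0   [neg-or-rule on 1]
3. not Box ((q and p) implies q), w0   [neg-or-rule on 1]
4. not ((q and p) implies q), w1   [neg-Box-rule on 3: fresh world w1, w0Rw1]
5. q and p, w1   [neg-implies-rule on 4]
6. not q, w1   [neg-implies-rule on 4]
7. q, w1   [and-rule on 5]
8. p, w1   [and-rule on 5]
Accessibility: w0Rw0, w0Rw1, w1Rw1
Branch closes: q and not q both at w1.
All branches of the negation close; one closing branch shown above.

Valid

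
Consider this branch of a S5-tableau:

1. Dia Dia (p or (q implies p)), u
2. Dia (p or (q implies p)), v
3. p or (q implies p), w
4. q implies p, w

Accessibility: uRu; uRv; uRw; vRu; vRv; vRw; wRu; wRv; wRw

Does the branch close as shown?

There is no literal clash: for every atom and world, at most one sign appears.

Open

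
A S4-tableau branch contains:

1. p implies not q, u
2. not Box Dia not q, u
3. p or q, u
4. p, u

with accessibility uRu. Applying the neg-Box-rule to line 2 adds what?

a fresh world v with uRv, and not Dia not q at v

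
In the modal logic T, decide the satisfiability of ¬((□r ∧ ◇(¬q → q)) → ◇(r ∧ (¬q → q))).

1. ¬((□r ∧ ◇(¬q → q)) → ◇(r ∧ (¬q → q))), w0
2. □r ∧ ◇(¬q → q), w0
3. ¬◇(r ∧ (¬q → q)), w0
4. □r, w0
5. ◇(¬q → q), w0
6. ¬(r ∧ (¬q → q)), w0
7. r, w0
8. ¬(¬q → q), w0
9. ¬q, w0
10. ¬q → q, w1
11. ¬(r ∧ (¬q → q)), w1
12. r, w1
13. q, w1
14. ¬(¬q → q), w1
15. ¬q, w1
Accessibility: w0Rw0, w0Rw1, w1Rw1
Branch closes: q and ¬q both at w1.
All branches of the tableau close; one closing branch shown above.

Unsatisfiable (every branch closes)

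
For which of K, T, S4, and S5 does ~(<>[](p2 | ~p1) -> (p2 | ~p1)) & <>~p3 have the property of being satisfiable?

K, T, S4

S4-tableau for the formula:
1. ~(<>[](p2 | ~p1) -> (p2 | ~p1)) & <>~p3, 0
2. ~(<>[](p2 | ~p1) -> (p2 | ~p1)), 0
3. <>~p3, 0
4. <>[](p2 | ~p1), 0
5. ~(p2 | ~p1), 0
6. ~p2, 0
7. p1, 0
8. ~p3, 1
9. [](p2 | ~p1), 2
10. p2 | ~p1, 2
11. ~p1, 2
Accessibility: 0R0, 0R1, 0R2, 1R1, 2R2
Complete open branch: satisfiable in S4, hence also in K, T (this S4-model is also a K-model and a T-model).
S5-tableau for the formula:
1. ~(<>[](p2 | ~p1) -> (p2 | ~p1)) & <>~p3, 0
2. ~(<>[](p2 | ~p1) -> (p2 | ~p1)), 0
3. <>~p3, 0
4. <>[](p2 | ~p1), 0
5. ~(p2 | ~p1), 0
6. ~p2, 0
7. p1, 0
8. ~p3, 1
9. [](p2 | ~p1), 2
10. p2 | ~p1, 0
11. p2 | ~p1, 1
12. p2 | ~p1, 2
13. ~p1, 0
Accessibility: 0R0, 0R1, 0R2, 1R0, 1R1, 1R2, 2R0, 2R1, 2R2
Branch closes: p1 and ~p1 both at 0.
Every branch closes (one shown): unsatisfiable in S5.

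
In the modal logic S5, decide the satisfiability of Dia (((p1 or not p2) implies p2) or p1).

1. Dia (((p1 or not p2) implies p2) or p1), u
2. ((p1 or not p2) implies p2) or p1, v
3. p1, v
Accessibility: uRu, uRv, vRu, vRv

Satisfiable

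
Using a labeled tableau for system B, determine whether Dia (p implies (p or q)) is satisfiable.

1. Dia (p implies (p or q)), 0
2. p implies (p or q), 1
3. p or q, 1
4. q, 1
Accessibility: 0R0, 0R1, 1R0, 1R1

Satisfiable (open branch found)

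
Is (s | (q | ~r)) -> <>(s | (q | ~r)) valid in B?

Valid in B

Tableau for the negation ~((s | (q | ~r)) -> <>(s | (q | ~r))):
1. ~((s | (q | ~r)) -> <>(s | (q | ~r))), w0
2. s | (q | ~r), w0   [~->-rule on 1]
3. ~<>(s | (q | ~r)), w0   [~->-rule on 1]
4. ~(s | (q | ~r)), w0   [~<>-rule on 3 via w0Rw0]
5. ~s, w0   [~|-rule on 4]
6. ~(q | ~r), w0   [~|-rule on 4]
7. ~q, w0   [~|-rule on 6]
8. r, w0   [~|-rule on 6]
9. q | ~r, w0   [|-rule on 2 (branches; this branch)]
10. ~r, w0   [|-rule on 9 (branches; this branch)]
Accessibility: w0Rw0
Branch closes: r and ~r both at w0.
All branches of the negation close; one closing branch shown above.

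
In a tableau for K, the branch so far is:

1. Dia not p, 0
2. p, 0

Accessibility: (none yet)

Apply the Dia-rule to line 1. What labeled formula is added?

a fresh world 1 with 0R1, and not p at 1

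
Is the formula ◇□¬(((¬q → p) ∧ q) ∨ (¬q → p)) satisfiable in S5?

1. ◇□¬(((¬q → p) ∧ q) ∨ (¬q → p)), 0
2. □¬(((¬q → p) ∧ q) ∨ (¬q → p)), 1
3. ¬(((¬q → p) ∧ q) ∨ (¬q → p)), 0
4. ¬((¬q → p) ∧ q), 0
5. ¬(¬q → p), 0
6. ¬q, 0
7. ¬p, 0
8. ¬(((¬q → p) ∧ q) ∨ (¬q → p)), 1
9. ¬((¬q → p) ∧ q), 1
10. ¬(¬q → p), 1
11. ¬q, 1
12. ¬p, 1
Accessibility: 0R0, 0R1, 1R0, 1R1

Satisfiable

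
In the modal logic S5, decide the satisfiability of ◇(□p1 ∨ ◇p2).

Yes, satisfiable

1. ◇(□p1 ∨ ◇p2), 0
2. □p1 ∨ ◇p2, 1
3. ◇p2, 1
4. p2, 2
Accessibility: 0R0, 0R1, 0R2, 1R0, 1R1, 1R2, 2R0, 2R1, 2R2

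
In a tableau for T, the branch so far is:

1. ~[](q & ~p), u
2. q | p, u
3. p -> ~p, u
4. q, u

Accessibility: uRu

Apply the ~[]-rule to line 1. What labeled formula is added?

a fresh world v with uRv, and ~(q & ~p) at v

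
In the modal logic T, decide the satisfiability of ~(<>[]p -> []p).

1. ~(<>[]p -> []p), 0
2. <>[]p, 0
3. ~[]p, 0
4. []p, 1
5. p, 1
6. ~p, 2
Accessibility: 0R0, 0R1, 0R2, 1R1, 2R2

Satisfiable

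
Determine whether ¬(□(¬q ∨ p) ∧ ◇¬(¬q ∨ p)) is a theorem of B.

Yes, valid

Tableau for the negation □(¬q ∨ p) ∧ ◇¬(¬q ∨ p):
1. □(¬q ∨ p) ∧ ◇¬(¬q ∨ p), u
2. □(¬q ∨ p), u
3. ◇¬(¬q ∨ p), u
4. ¬q ∨ p, u
5. p, u
6. ¬(¬q ∨ p), v
7. q, v
8. ¬p, v
9. ¬q ∨ p, v
10. p, v
Accessibility: uRu, uRv, vRu, vRv
Branch closes: p and ¬p both at v.
Every branch of the negation's tableau closes; the branch above is one of them.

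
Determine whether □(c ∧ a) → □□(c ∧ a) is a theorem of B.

No, not valid

Tableau for the negation ¬(□(c ∧ a) → □□(c ∧ a)):
1. ¬(□(c ∧ a) → □□(c ∧ a)), u
2. □(c ∧ a), u
3. ¬□□(c ∧ a), u
4. c ∧ a, u
5. c, u
6. a, u
7. ¬□(c ∧ a), v
8. c ∧ a, v
9. c, v
10. a, v
11. ¬(c ∧ a), w
12. ¬a, w
Accessibility: uRu, uRv, vRu, vRv, vRw, wRv, wRw
The negation has an open branch (countermodel exists).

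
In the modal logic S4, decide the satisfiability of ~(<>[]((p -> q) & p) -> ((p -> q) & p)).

Satisfiable (open branch found)

1. ~(<>[]((p -> q) & p) -> ((p -> q) & p)), 0
2. <>[]((p -> q) & p), 0
3. ~((p -> q) & p), 0
4. ~p, 0
5. []((p -> q) & p), 1
6. (p -> q) & p, 1
7. p -> q, 1
8. p, 1
9. q, 1
Accessibility: 0R0, 0R1, 1R1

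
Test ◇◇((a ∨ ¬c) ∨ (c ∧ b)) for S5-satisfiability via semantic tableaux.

1. ◇◇((a ∨ ¬c) ∨ (c ∧ b)), 0
2. ◇((a ∨ ¬c) ∨ (c ∧ b)), 1
3. (a ∨ ¬c) ∨ (c ∧ b), 2
4. c ∧ b, 2
5. c, 2
6. b, 2
Accessibility: 0R0, 0R1, 0R2, 1R0, 1R1, 1R2, 2R0, 2R1, 2R2

Satisfiable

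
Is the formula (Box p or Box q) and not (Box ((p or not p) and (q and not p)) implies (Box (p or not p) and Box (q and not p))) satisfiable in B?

1. (Box p or Box q) and not (Box ((p or not p) and (q and not p)) implies (Box (p or not p) and Box (q and not p))), w0
2. Box p or Box q, w0
3. not (Box ((p or not p) and (q and not p)) implies (Box (p or not p) and Box (q and not p))), w0
4. Box ((p or not p) and (q and not p)), w0
5. not (Box (p or not p) and Box (q and not p)), w0
6. (p or not p) and (q and not p), w0
7. p or not p, w0
8. q and not p, w0
9. q, w0
10. not p, w0
11. Box q, w0
12. not Box (q and not p), w0
13. not (q and not p), w1
14. (p or not p) and (q and not p), w1
15. p or not p, w1
16. q and not p, w1
17. q, w1
18. not p, w1
19. p, w1
Accessibility: w0Rw0, w0Rw1, w1Rw0, w1Rw1
Branch closes: p and not p both at w1.
(One branch shown.) All branches close.

Unsatisfiable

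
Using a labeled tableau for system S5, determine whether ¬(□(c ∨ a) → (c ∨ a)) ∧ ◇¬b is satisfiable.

1. ¬(□(c ∨ a) → (c ∨ a)) ∧ ◇¬b, w0
2. ¬(□(c ∨ a) → (c ∨ a)), w0
3. ◇¬b, w0
4. □(c ∨ a), w0
5. ¬(c ∨ a), w0
6. ¬c, w0
7. ¬a, w0
8. c ∨ a, w0
9. a, w0
Accessibility: w0Rw0
Branch closes: a and ¬a both at w0.
All branches of the tableau close; one closing branch shown above.

No, unsatisfiable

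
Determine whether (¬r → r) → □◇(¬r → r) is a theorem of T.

Invalid (countermodel exists)

Tableau for the negation ¬((¬r → r) → □◇(¬r → r)):
1. ¬((¬r → r) → □◇(¬r → r)), u
2. ¬r → r, u   [¬→-rule on 1]
3. ¬□◇(¬r → r), u   [¬→-rule on 1]
4. r, u   [→-rule on 2 (branches; this branch)]
5. ¬◇(¬r → r), v   [¬□-rule on 3: fresh world v, uRv]
6. ¬(¬r → r), v   [¬◇-rule on 5 via vRv]
7. ¬r, v   [¬→-rule on 6]
Accessibility: uRu, uRv, vRv
The negation has an open branch (countermodel exists).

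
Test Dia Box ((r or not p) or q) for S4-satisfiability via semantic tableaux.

Satisfiable (open branch found)

1. Dia Box ((r or not p) or q), 0
2. Box ((r or not p) or q), 1   [Dia-rule on 1: fresh world 1, 0R1]
3. (r or not p) or q, 1   [Box-rule on 2 via 1R1]
4. q, 1   [or-rule on 3 (branches; this branch)]
Accessibility: 0R0, 0R1, 1R1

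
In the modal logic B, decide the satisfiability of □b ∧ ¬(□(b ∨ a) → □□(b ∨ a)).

Satisfiable

1. □b ∧ ¬(□(b ∨ a) → □□(b ∨ a)), w0
2. □b, w0   [∧-rule on 1]
3. ¬(□(b ∨ a) → □□(b ∨ a)), w0   [∧-rule on 1]
4. □(b ∨ a), w0   [¬→-rule on 3]
5. ¬□□(b ∨ a), w0   [¬→-rule on 3]
6. b, w0   [□-rule on 2 via w0Rw0]
7. b ∨ a, w0   [□-rule on 4 via w0Rw0]
8. a, w0   [∨-rule on 7 (branches; this branch)]
9. ¬□(b ∨ a), w1   [¬□-rule on 5: fresh world w1, w0Rw1]
10. b, w1   [□-rule on 2 via w0Rw1]
11. b ∨ a, w1   [□-rule on 4 via w0Rw1]
12. a, w1   [∨-rule on 11 (branches; this branch)]
13. ¬(b ∨ a), w2   [¬□-rule on 9: fresh world w2, w1Rw2]
14. ¬b, w2   [¬∨-rule on 13]
15. ¬a, w2   [¬∨-rule on 13]
Accessibility: w0Rw0, w0Rw1, w1Rw0, w1Rw1, w1Rw2, w2Rw1, w2Rw2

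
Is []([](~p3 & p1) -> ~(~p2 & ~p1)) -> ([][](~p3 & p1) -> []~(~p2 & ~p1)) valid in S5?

Tableau for the negation ~([]([](~p3 & p1) -> ~(~p2 & ~p1)) -> ([][](~p3 & p1) -> []~(~p2 & ~p1))):
1. ~([]([](~p3 & p1) -> ~(~p2 & ~p1)) -> ([][](~p3 & p1) -> []~(~p2 & ~p1))), 0
2. []([](~p3 & p1) -> ~(~p2 & ~p1)), 0
3. ~([][](~p3 & p1) -> []~(~p2 & ~p1)), 0
4. [][](~p3 & p1), 0
5. ~[]~(~p2 & ~p1), 0
6. [](~p3 & p1) -> ~(~p2 & ~p1), 0
7. [](~p3 & p1), 0
8. ~p3 & p1, 0
9. ~p3, 0
10. p1, 0
11. ~(~p2 & ~p1), 0
12. ~p2 & ~p1, 1
13. ~p2, 1
14. ~p1, 1
15. [](~p3 & p1) -> ~(~p2 & ~p1), 1
16. [](~p3 & p1), 1
17. ~p3 & p1, 1
18. ~p3, 1
19. p1, 1
Accessibility: 0R0, 0R1, 1R0, 1R1
Branch closes: p1 and ~p1 both at 1.
All branches of the negation close; one closing branch shown above.

Valid in S5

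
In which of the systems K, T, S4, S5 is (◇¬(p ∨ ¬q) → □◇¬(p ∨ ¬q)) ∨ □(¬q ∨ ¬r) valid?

S5

S4-tableau for the negation ¬((◇¬(p ∨ ¬q) → □◇¬(p ∨ ¬q)) ∨ □(¬q ∨ ¬r)):
1. ¬((◇¬(p ∨ ¬q) → □◇¬(p ∨ ¬q)) ∨ □(¬q ∨ ¬r)), u
2. ¬(◇¬(p ∨ ¬q) → □◇¬(p ∨ ¬q)), u
3. ¬□(¬q ∨ ¬r), u
4. ◇¬(p ∨ ¬q), u
5. ¬□◇¬(p ∨ ¬q), u
6. ¬(¬q ∨ ¬r), v
7. q, v
8. r, v
9. ¬(p ∨ ¬q), w
10. ¬p, w
11. q, w
12. ¬◇¬(p ∨ ¬q), x
13. p ∨ ¬q, x
14. ¬q, x
Accessibility: uRu, uRv, uRw, uRx, vRv, wRw, xRx
Complete open branch: countermodel on an S4-frame, so not valid in S4, nor in K, T (the same frame is also a K-frame and a T-frame).
S5-tableau for the negation ¬((◇¬(p ∨ ¬q) → □◇¬(p ∨ ¬q)) ∨ □(¬q ∨ ¬r)):
1. ¬((◇¬(p ∨ ¬q) → □◇¬(p ∨ ¬q)) ∨ □(¬q ∨ ¬r)), u
2. ¬(◇¬(p ∨ ¬q) → □◇¬(p ∨ ¬q)), u
3. ¬□(¬q ∨ ¬r), u
4. ◇¬(p ∨ ¬q), u
5. ¬□◇¬(p ∨ ¬q), u
6. ¬(¬q ∨ ¬r), v
7. q, v
8. r, v
9. ¬(p ∨ ¬q), w
10. ¬p, w
11. q, w
12. ¬◇¬(p ∨ ¬q), x
13. p ∨ ¬q, u
14. p ∨ ¬q, v
15. p ∨ ¬q, w
16. p ∨ ¬q, x
17. ¬q, u
18. p, v
19. ¬q, w
Accessibility: uRu, uRv, uRw, uRx, vRu, vRv, vRw, vRx, wRu, wRv, wRw, wRx, xRu, xRv, xRw, xRx
Branch closes: q and ¬q both at w.
Every branch closes (one shown): valid in S5.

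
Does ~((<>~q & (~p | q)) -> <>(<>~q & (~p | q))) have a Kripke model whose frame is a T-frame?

1. ~((<>~q & (~p | q)) -> <>(<>~q & (~p | q))), 0
2. <>~q & (~p | q), 0
3. ~<>(<>~q & (~p | q)), 0
4. <>~q, 0
5. ~p | q, 0
6. ~(<>~q & (~p | q)), 0
7. ~p, 0
8. ~<>~q, 0
9. q, 0
10. ~q, 1
11. ~(<>~q & (~p | q)), 1
12. q, 1
Accessibility: 0R0, 0R1, 1R1
Branch closes: q and ~q both at 1.
All branches of the tableau close; one closing branch shown above.

Unsatisfiable (every branch closes)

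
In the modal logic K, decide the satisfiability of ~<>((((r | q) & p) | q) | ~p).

Satisfiable (open branch found)

1. ~<>((((r | q) & p) | q) | ~p), w0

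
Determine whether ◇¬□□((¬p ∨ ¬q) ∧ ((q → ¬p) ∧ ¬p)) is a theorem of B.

Tableau for the negation ¬◇¬□□((¬p ∨ ¬q) ∧ ((q → ¬p) ∧ ¬p)):
1. ¬◇¬□□((¬p ∨ ¬q) ∧ ((q → ¬p) ∧ ¬p)), 0
2. □□((¬p ∨ ¬q) ∧ ((q → ¬p) ∧ ¬p)), 0
3. □((¬p ∨ ¬q) ∧ ((q → ¬p) ∧ ¬p)), 0
4. (¬p ∨ ¬q) ∧ ((q → ¬p) ∧ ¬p), 0
5. ¬p ∨ ¬q, 0
6. (q → ¬p) ∧ ¬p, 0
7. q → ¬p, 0
8. ¬p, 0
9. ¬q, 0
Accessibility: 0R0
The negation has an open branch (countermodel exists).

Invalid (countermodel exists)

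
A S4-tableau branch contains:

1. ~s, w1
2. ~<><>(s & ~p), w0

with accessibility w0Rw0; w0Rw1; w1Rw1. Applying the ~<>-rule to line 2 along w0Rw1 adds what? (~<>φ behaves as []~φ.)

~<>(s & ~p), w1

~<>φ behaves as []~φ: propagate the negated body to each accessible world.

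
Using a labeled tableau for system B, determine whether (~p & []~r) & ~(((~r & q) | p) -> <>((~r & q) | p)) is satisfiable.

1. (~p & []~r) & ~(((~r & q) | p) -> <>((~r & q) | p)), 0
2. ~p & []~r, 0
3. ~(((~r & q) | p) -> <>((~r & q) | p)), 0
4. ~p, 0
5. []~r, 0
6. (~r & q) | p, 0
7. ~<>((~r & q) | p), 0
8. ~r, 0
9. ~((~r & q) | p), 0
10. ~(~r & q), 0
11. ~r & q, 0
12. q, 0
13. ~q, 0
Accessibility: 0R0
Branch closes: q and ~q both at 0.
All branches of the tableau close; one closing branch shown above.

Unsatisfiable (every branch closes)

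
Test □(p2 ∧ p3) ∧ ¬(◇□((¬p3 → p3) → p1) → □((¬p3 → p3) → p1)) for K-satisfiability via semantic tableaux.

Yes, satisfiable

1. □(p2 ∧ p3) ∧ ¬(◇□((¬p3 → p3) → p1) → □((¬p3 → p3) → p1)), u
2. □(p2 ∧ p3), u   [∧-rule on 1]
3. ¬(◇□((¬p3 → p3) → p1) → □((¬p3 → p3) → p1)), u   [∧-rule on 1]
4. ◇□((¬p3 → p3) → p1), u   [¬→-rule on 3]
5. ¬□((¬p3 → p3) → p1), u   [¬→-rule on 3]
6. □((¬p3 → p3) → p1), v   [◇-rule on 4: fresh world v, uRv]
7. p2 ∧ p3, v   [□-rule on 2 via uRv]
8. p2, v   [∧-rule on 7]
9. p3, v   [∧-rule on 7]
10. ¬((¬p3 → p3) → p1), w   [¬□-rule on 5: fresh world w, uRw]
11. ¬p3 → p3, w   [¬→-rule on 10]
12. ¬p1, w   [¬→-rule on 10]
13. p2 ∧ p3, w   [□-rule on 2 via uRw]
14. p2, w   [∧-rule on 13]
15. p3, w   [∧-rule on 13]
Accessibility: uRv, uRw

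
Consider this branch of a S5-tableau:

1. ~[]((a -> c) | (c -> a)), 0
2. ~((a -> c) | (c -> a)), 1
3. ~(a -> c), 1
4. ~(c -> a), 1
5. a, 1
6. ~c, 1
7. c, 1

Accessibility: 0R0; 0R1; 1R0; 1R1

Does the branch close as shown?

Yes, closed

Both c and ~c appear at 1.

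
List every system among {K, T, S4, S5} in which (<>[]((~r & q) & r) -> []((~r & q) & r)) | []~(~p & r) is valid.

T-tableau for the negation ~((<>[]((~r & q) & r) -> []((~r & q) & r)) | []~(~p & r)):
1. ~((<>[]((~r & q) & r) -> []((~r & q) & r)) | []~(~p & r)), w0
2. ~(<>[]((~r & q) & r) -> []((~r & q) & r)), w0
3. ~[]~(~p & r), w0
4. <>[]((~r & q) & r), w0
5. ~[]((~r & q) & r), w0
6. ~p & r, w1
7. ~p, w1
8. r, w1
9. []((~r & q) & r), w2
10. (~r & q) & r, w2
11. ~r & q, w2
12. r, w2
13. ~r, w2
14. q, w2
Accessibility: w0Rw0, w0Rw1, w0Rw2, w1Rw1, w2Rw2
Branch closes: r and ~r both at w2.
Every branch closes (one shown): valid in T, hence also in S4, S5 (every theorem of T is a theorem of S4 and S5).
K-tableau for the negation ~((<>[]((~r & q) & r) -> []((~r & q) & r)) | []~(~p & r)):
1. ~((<>[]((~r & q) & r) -> []((~r & q) & r)) | []~(~p & r)), w0
2. ~(<>[]((~r & q) & r) -> []((~r & q) & r)), w0
3. ~[]~(~p & r), w0
4. <>[]((~r & q) & r), w0
5. ~[]((~r & q) & r), w0
6. ~p & r, w1
7. ~p, w1
8. r, w1
9. []((~r & q) & r), w2
10. ~((~r & q) & r), w3
11. ~r, w3
Accessibility: w0Rw1, w0Rw2, w0Rw3
Complete open branch: countermodel on a K-frame, so not valid in K.

T, S4, S5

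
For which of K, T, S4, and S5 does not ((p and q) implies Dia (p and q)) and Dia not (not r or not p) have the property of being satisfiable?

K

K-tableau for the formula:
1. not ((p and q) implies Dia (p and q)) and Dia not (not r or not p), 0
2. not ((p and q) implies Dia (p and q)), 0   [and-rule on 1]
3. Dia not (not r or not p), 0   [and-rule on 1]
4. p and q, 0   [neg-implies-rule on 2]
5. not Dia (p and q), 0   [neg-implies-rule on 2]
6. p, 0   [and-rule on 4]
7. q, 0   [and-rule on 4]
8. not (not r or not p), 1   [Dia-rule on 3: fresh world 1, 0R1]
9. r, 1   [neg-or-rule on 8]
10. p, 1   [neg-or-rule on 8]
11. not (p and q), 1   [neg-Dia-rule on 5 via 0R1]
12. not q, 1   [neg-and-rule on 11 (branches; this branch)]
Accessibility: 0R1
Complete open branch: satisfiable in K.
T-tableau for the formula:
1. not ((p and q) implies Dia (p and q)) and Dia not (not r or not p), 0
2. not ((p and q) implies Dia (p and q)), 0   [and-rule on 1]
3. Dia not (not r or not p), 0   [and-rule on 1]
4. p and q, 0   [neg-implies-rule on 2]
5. not Dia (p and q), 0   [neg-implies-rule on 2]
6. p, 0   [and-rule on 4]
7. q, 0   [and-rule on 4]
8. not (p and q), 0   [neg-Dia-rule on 5 via 0R0]
9. not q, 0   [neg-and-rule on 8 (branches; this branch)]
Accessibility: 0R0
Branch closes: q and not q both at 0.
Every branch closes (one shown): unsatisfiable in T, hence also in S4, S5 (every S4/S5-frame is a T-frame).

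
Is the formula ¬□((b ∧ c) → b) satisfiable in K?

1. ¬□((b ∧ c) → b), u
2. ¬((b ∧ c) → b), v   [¬□-rule on 1: fresh world v, uRv]
3. b ∧ c, v   [¬→-rule on 2]
4. ¬b, v   [¬→-rule on 2]
5. b, v   [∧-rule on 3]
6. c, v   [∧-rule on 3]
Accessibility: uRv
Branch closes: b and ¬b both at v.
(One branch shown.) All branches close.

Unsatisfiable (every branch closes)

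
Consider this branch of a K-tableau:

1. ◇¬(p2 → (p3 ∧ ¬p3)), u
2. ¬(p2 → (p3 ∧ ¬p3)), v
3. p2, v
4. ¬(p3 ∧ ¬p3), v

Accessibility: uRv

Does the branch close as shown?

No atom appears with both signs at the same world.

Not closed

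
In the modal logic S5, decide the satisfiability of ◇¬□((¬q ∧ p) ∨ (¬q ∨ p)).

1. ◇¬□((¬q ∧ p) ∨ (¬q ∨ p)), w0
2. ¬□((¬q ∧ p) ∨ (¬q ∨ p)), w1
3. ¬((¬q ∧ p) ∨ (¬q ∨ p)), w2
4. ¬(¬q ∧ p), w2
5. ¬(¬q ∨ p), w2
6. q, w2
7. ¬p, w2
Accessibility: w0Rw0, w0Rw1, w0Rw2, w1Rw0, w1Rw1, w1Rw2, w2Rw0, w2Rw1, w2Rw2

Satisfiable (open branch found)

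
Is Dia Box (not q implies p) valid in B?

Invalid (countermodel exists)

Tableau for the negation not Dia Box (not q implies p):
1. not Dia Box (not q implies p), u
2. not Box (not q implies p), u   [neg-Dia-rule on 1 via uRu]
3. not (not q implies p), v   [neg-Box-rule on 2: fresh world v, uRv]
4. not q, v   [neg-implies-rule on 3]
5. not p, v   [neg-implies-rule on 3]
6. not Box (not q implies p), v   [neg-Dia-rule on 1 via uRv]
7. not (not q implies p), w   [neg-Box-rule on 6: fresh world w, vRw]
8. not q, w   [neg-implies-rule on 7]
9. not p, w   [neg-implies-rule on 7]
Accessibility: uRu, uRv, vRu, vRv, vRw, wRv, wRw
The negation has an open branch (countermodel exists).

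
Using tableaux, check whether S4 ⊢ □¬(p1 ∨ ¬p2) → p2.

Valid in S4

Tableau for the negation ¬(□¬(p1 ∨ ¬p2) → p2):
1. ¬(□¬(p1 ∨ ¬p2) → p2), u
2. □¬(p1 ∨ ¬p2), u   [¬→-rule on 1]
3. ¬p2, u   [¬→-rule on 1]
4. ¬(p1 ∨ ¬p2), u   [□-rule on 2 via uRu]
5. ¬p1, u   [¬∨-rule on 4]
6. p2, u   [¬∨-rule on 4]
Accessibility: uRu
Branch closes: p2 and ¬p2 both at u.
All branches of the negation close; one closing branch shown above.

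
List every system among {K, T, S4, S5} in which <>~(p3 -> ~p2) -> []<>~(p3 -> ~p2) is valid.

S5-tableau for the negation ~(<>~(p3 -> ~p2) -> []<>~(p3 -> ~p2)):
1. ~(<>~(p3 -> ~p2) -> []<>~(p3 -> ~p2)), u
2. <>~(p3 -> ~p2), u
3. ~[]<>~(p3 -> ~p2), u
4. ~(p3 -> ~p2), v
5. p3, v
6. p2, v
7. ~<>~(p3 -> ~p2), w
8. p3 -> ~p2, u
9. p3 -> ~p2, v
10. p3 -> ~p2, w
11. ~p2, u
12. ~p2, v
Accessibility: uRu, uRv, uRw, vRu, vRv, vRw, wRu, wRv, wRw
Branch closes: p2 and ~p2 both at v.
Every branch closes (one shown): valid in S5.
S4-tableau for the negation ~(<>~(p3 -> ~p2) -> []<>~(p3 -> ~p2)):
1. ~(<>~(p3 -> ~p2) -> []<>~(p3 -> ~p2)), u
2. <>~(p3 -> ~p2), u
3. ~[]<>~(p3 -> ~p2), u
4. ~(p3 -> ~p2), v
5. p3, v
6. p2, v
7. ~<>~(p3 -> ~p2), w
8. p3 -> ~p2, w
9. ~p2, w
Accessibility: uRu, uRv, uRw, vRv, wRw
Complete open branch: countermodel on an S4-frame, so not valid in S4, nor in K, T (the same frame is also a K-frame and a T-frame).

S5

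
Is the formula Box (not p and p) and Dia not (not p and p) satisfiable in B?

Unsatisfiable (every branch closes)

1. Box (not p and p) and Dia not (not p and p), 0
2. Box (not p and p), 0   [and-rule on 1]
3. Dia not (not p and p), 0   [and-rule on 1]
4. not p and p, 0   [Box-rule on 2 via 0R0]
5. not p, 0   [and-rule on 4]
6. p, 0   [and-rule on 4]
Accessibility: 0R0
Branch closes: p and not p both at 0.
All branches of the tableau close; one closing branch shown above.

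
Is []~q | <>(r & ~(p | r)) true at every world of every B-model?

No, not valid

Tableau for the negation ~([]~q | <>(r & ~(p | r))):
1. ~([]~q | <>(r & ~(p | r))), w0
2. ~[]~q, w0   [~|-rule on 1]
3. ~<>(r & ~(p | r)), w0   [~|-rule on 1]
4. ~(r & ~(p | r)), w0   [~<>-rule on 3 via w0Rw0]
5. p | r, w0   [~&-rule on 4 (branches; this branch)]
6. r, w0   [|-rule on 5 (branches; this branch)]
7. q, w1   [~[]-rule on 2: fresh world w1, w0Rw1]
8. ~(r & ~(p | r)), w1   [~<>-rule on 3 via w0Rw1]
9. p | r, w1   [~&-rule on 8 (branches; this branch)]
10. r, w1   [|-rule on 9 (branches; this branch)]
Accessibility: w0Rw0, w0Rw1, w1Rw0, w1Rw1
The negation has an open branch (countermodel exists).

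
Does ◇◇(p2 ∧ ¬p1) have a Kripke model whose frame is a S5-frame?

Satisfiable

1. ◇◇(p2 ∧ ¬p1), 0
2. ◇(p2 ∧ ¬p1), 1   [◇-rule on 1: fresh world 1, 0R1]
3. p2 ∧ ¬p1, 2   [◇-rule on 2: fresh world 2, 1R2]
4. p2, 2   [∧-rule on 3]
5. ¬p1, 2   [∧-rule on 3]
Accessibility: 0R0, 0R1, 0R2, 1R0, 1R1, 1R2, 2R0, 2R1, 2R2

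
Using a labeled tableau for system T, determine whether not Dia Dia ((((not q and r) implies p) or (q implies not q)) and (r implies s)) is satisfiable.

1. not Dia Dia ((((not q and r) implies p) or (q implies not q)) and (r implies s)), w0
2. not Dia ((((not q and r) implies p) or (q implies not q)) and (r implies s)), w0
3. not ((((not q and r) implies p) or (q implies not q)) and (r implies s)), w0
4. not (r implies s), w0
5. r, w0
6. not s, w0
Accessibility: w0Rw0

Yes, satisfiable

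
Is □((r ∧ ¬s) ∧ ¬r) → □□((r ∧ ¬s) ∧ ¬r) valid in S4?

Valid

Tableau for the negation ¬(□((r ∧ ¬s) ∧ ¬r) → □□((r ∧ ¬s) ∧ ¬r)):
1. ¬(□((r ∧ ¬s) ∧ ¬r) → □□((r ∧ ¬s) ∧ ¬r)), u
2. □((r ∧ ¬s) ∧ ¬r), u   [¬→-rule on 1]
3. ¬□□((r ∧ ¬s) ∧ ¬r), u   [¬→-rule on 1]
4. (r ∧ ¬s) ∧ ¬r, u   [□-rule on 2 via uRu]
5. r ∧ ¬s, u   [∧-rule on 4]
6. ¬r, u   [∧-rule on 4]
7. r, u   [∧-rule on 5]
8. ¬s, u   [∧-rule on 5]
Accessibility: uRu
Branch closes: r and ¬r both at u.
All branches of the negation close; one closing branch shown above.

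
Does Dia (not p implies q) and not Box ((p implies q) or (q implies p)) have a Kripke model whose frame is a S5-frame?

No, unsatisfiable

1. Dia (not p implies q) and not Box ((p implies q) or (q implies p)), u
2. Dia (not p implies q), u   [and-rule on 1]
3. not Box ((p implies q) or (q implies p)), u   [and-rule on 1]
4. not p implies q, v   [Dia-rule on 2: fresh world v, uRv]
5. q, v   [implies-rule on 4 (branches; this branch)]
6. not ((p implies q) or (q implies p)), w   [neg-Box-rule on 3: fresh world w, uRw]
7. not (p implies q), w   [neg-or-rule on 6]
8. not (q implies p), w   [neg-or-rule on 6]
9. p, w   [neg-implies-rule on 7]
10. not q, w   [neg-implies-rule on 7]
11. q, w   [neg-implies-rule on 8]
12. not p, w   [neg-implies-rule on 8]
Accessibility: uRu, uRv, uRw, vRu, vRv, vRw, wRu, wRv, wRw
Branch closes: q and not q both at w.
(One branch shown.) All branches close.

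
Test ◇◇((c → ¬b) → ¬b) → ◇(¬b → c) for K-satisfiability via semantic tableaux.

1. ◇◇((c → ¬b) → ¬b) → ◇(¬b → c), u
2. ◇(¬b → c), u   [→-rule on 1 (branches; this branch)]
3. ¬b → c, v   [◇-rule on 2: fresh world v, uRv]
4. c, v   [→-rule on 3 (branches; this branch)]
Accessibility: uRv

Yes, satisfiable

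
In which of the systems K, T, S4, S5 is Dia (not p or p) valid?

T-tableau for the negation not Dia (not p or p):
1. not Dia (not p or p), w0
2. not (not p or p), w0
3. p, w0
4. not p, w0
Accessibility: w0Rw0
Branch closes: p and not p both at w0.
Every branch closes (one shown): valid in T, hence also in S4, S5 (every theorem of T is a theorem of S4 and S5).
K-tableau for the negation not Dia (not p or p):
1. not Dia (not p or p), w0
Complete open branch: countermodel on a K-frame, so not valid in K.

T, S4, S5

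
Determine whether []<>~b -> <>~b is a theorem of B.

Valid

Tableau for the negation ~([]<>~b -> <>~b):
1. ~([]<>~b -> <>~b), u
2. []<>~b, u
3. ~<>~b, u
4. <>~b, u
5. b, u
6. ~b, v
7. <>~b, v
8. b, v
Accessibility: uRu, uRv, vRu, vRv
Branch closes: b and ~b both at v.
Every branch of the negation's tableau closes; the branch above is one of them.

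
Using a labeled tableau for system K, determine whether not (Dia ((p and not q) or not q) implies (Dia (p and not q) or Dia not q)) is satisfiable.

1. not (Dia ((p and not q) or not q) implies (Dia (p and not q) or Dia not q)), 0
2. Dia ((p and not q) or not q), 0
3. not (Dia (p and not q) or Dia not q), 0
4. not Dia (p and not q), 0
5. not Dia not q, 0
6. (p and not q) or not q, 1
7. not (p and not q), 1
8. q, 1
9. p and not q, 1
10. p, 1
11. not q, 1
Accessibility: 0R1
Branch closes: q and not q both at 1.
All branches of the tableau close; one closing branch shown above.

Unsatisfiable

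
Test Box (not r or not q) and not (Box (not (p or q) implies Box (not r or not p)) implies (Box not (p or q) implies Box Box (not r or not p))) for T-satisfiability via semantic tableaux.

Unsatisfiable (every branch closes)

1. Box (not r or not q) and not (Box (not (p or q) implies Box (not r or not p)) implies (Box not (p or q) implies Box Box (not r or not p))), w0
2. Box (not r or not q), w0   [and-rule on 1]
3. not (Box (not (p or q) implies Box (not r or not p)) implies (Box not (p or q) implies Box Box (not r or not p))), w0   [and-rule on 1]
4. Box (not (p or q) implies Box (not r or not p)), w0   [neg-implies-rule on 3]
5. not (Box not (p or q) implies Box Box (not r or not p)), w0   [neg-implies-rule on 3]
6. Box not (p or q), w0   [neg-implies-rule on 5]
7. not Box Box (not r or not p), w0   [neg-implies-rule on 5]
8. not r or not q, w0   [Box-rule on 2 via w0Rw0]
9. not (p or q) implies Box (not r or not p), w0   [Box-rule on 4 via w0Rw0]
10. not (p or q), w0   [Box-rule on 6 via w0Rw0]
11. not p, w0   [neg-or-rule on 10]
12. not q, w0   [neg-or-rule on 10]
13. Box (not r or not p), w0   [implies-rule on 9 (branches; this branch)]
14. not r or not p, w0   [Box-rule on 13 via w0Rw0]
15. not Box (not r or not p), w1   [neg-Box-rule on 7: fresh world w1, w0Rw1]
16. not r or not q, w1   [Box-rule on 2 via w0Rw1]
17. not (p or q) implies Box (not r or not p), w1   [Box-rule on 4 via w0Rw1]
18. not (p or q), w1   [Box-rule on 6 via w0Rw1]
19. not p, w1   [neg-or-rule on 18]
20. not q, w1   [neg-or-rule on 18]
21. not r or not p, w1   [Box-rule on 13 via w0Rw1]
22. Box (not r or not p), w1   [implies-rule on 17 (branches; this branch)]
23. not (not r or not p), w2   [neg-Box-rule on 15: fresh world w2, w1Rw2]
24. r, w2   [neg-or-rule on 23]
25. p, w2   [neg-or-rule on 23]
26. not r or not p, w2   [Box-rule on 22 via w1Rw2]
27. not p, w2   [or-rule on 26 (branches; this branch)]
Accessibility: w0Rw0, w0Rw1, w1Rw1, w1Rw2, w2Rw2
Branch closes: p and not p both at w2.
(One branch shown.) All branches close.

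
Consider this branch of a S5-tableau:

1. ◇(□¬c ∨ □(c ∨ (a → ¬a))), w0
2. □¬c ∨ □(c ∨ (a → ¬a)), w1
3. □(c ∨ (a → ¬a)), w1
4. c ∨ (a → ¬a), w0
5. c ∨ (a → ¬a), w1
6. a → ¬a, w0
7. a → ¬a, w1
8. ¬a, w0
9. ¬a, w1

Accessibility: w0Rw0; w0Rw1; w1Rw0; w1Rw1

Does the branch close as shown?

Not closed

There is no literal clash: for every atom and world, at most one sign appears.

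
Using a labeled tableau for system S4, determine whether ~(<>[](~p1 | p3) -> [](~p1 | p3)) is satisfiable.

1. ~(<>[](~p1 | p3) -> [](~p1 | p3)), w0
2. <>[](~p1 | p3), w0   [~->-rule on 1]
3. ~[](~p1 | p3), w0   [~->-rule on 1]
4. [](~p1 | p3), w1   [<>-rule on 2: fresh world w1, w0Rw1]
5. ~p1 | p3, w1   [[]-rule on 4 via w1Rw1]
6. p3, w1   [|-rule on 5 (branches; this branch)]
7. ~(~p1 | p3), w2   [~[]-rule on 3: fresh world w2, w0Rw2]
8. p1, w2   [~|-rule on 7]
9. ~p3, w2   [~|-rule on 7]
Accessibility: w0Rw0, w0Rw1, w0Rw2, w1Rw1, w2Rw2

Yes, satisfiable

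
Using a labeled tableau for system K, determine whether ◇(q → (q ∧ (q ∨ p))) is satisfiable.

Yes, satisfiable

1. ◇(q → (q ∧ (q ∨ p))), 0
2. q → (q ∧ (q ∨ p)), 1   [◇-rule on 1: fresh world 1, 0R1]
3. q ∧ (q ∨ p), 1   [→-rule on 2 (branches; this branch)]
4. q, 1   [∧-rule on 3]
5. q ∨ p, 1   [∧-rule on 3]
6. p, 1   [∨-rule on 5 (branches; this branch)]
Accessibility: 0R1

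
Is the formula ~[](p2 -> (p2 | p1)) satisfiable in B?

Unsatisfiable

1. ~[](p2 -> (p2 | p1)), 0
2. ~(p2 -> (p2 | p1)), 1
3. p2, 1
4. ~(p2 | p1), 1
5. ~p2, 1
6. ~p1, 1
Accessibility: 0R0, 0R1, 1R0, 1R1
Branch closes: p2 and ~p2 both at 1.
(One branch shown.) All branches close.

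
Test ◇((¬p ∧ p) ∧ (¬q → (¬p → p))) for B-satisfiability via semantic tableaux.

Unsatisfiable (every branch closes)

1. ◇((¬p ∧ p) ∧ (¬q → (¬p → p))), u
2. (¬p ∧ p) ∧ (¬q → (¬p → p)), v
3. ¬p ∧ p, v
4. ¬q → (¬p → p), v
5. ¬p, v
6. p, v
Accessibility: uRu, uRv, vRu, vRv
Branch closes: p and ¬p both at v.
(One branch shown.) All branches close.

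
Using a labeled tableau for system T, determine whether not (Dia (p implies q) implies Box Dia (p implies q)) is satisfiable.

Satisfiable (open branch found)

1. not (Dia (p implies q) implies Box Dia (p implies q)), w0
2. Dia (p implies q), w0   [neg-implies-rule on 1]
3. not Box Dia (p implies q), w0   [neg-implies-rule on 1]
4. p implies q, w1   [Dia-rule on 2: fresh world w1, w0Rw1]
5. q, w1   [implies-rule on 4 (branches; this branch)]
6. not Dia (p implies q), w2   [neg-Box-rule on 3: fresh world w2, w0Rw2]
7. not (p implies q), w2   [neg-Dia-rule on 6 via w2Rw2]
8. p, w2   [neg-implies-rule on 7]
9. not q, w2   [neg-implies-rule on 7]
Accessibility: w0Rw0, w0Rw1, w0Rw2, w1Rw1, w2Rw2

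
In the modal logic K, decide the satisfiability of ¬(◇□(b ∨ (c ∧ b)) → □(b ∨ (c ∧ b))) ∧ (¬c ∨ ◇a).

Satisfiable (open branch found)

1. ¬(◇□(b ∨ (c ∧ b)) → □(b ∨ (c ∧ b))) ∧ (¬c ∨ ◇a), u
2. ¬(◇□(b ∨ (c ∧ b)) → □(b ∨ (c ∧ b))), u   [∧-rule on 1]
3. ¬c ∨ ◇a, u   [∧-rule on 1]
4. ◇□(b ∨ (c ∧ b)), u   [¬→-rule on 2]
5. ¬□(b ∨ (c ∧ b)), u   [¬→-rule on 2]
6. ◇a, u   [∨-rule on 3 (branches; this branch)]
7. □(b ∨ (c ∧ b)), v   [◇-rule on 4: fresh world v, uRv]
8. ¬(b ∨ (c ∧ b)), w   [¬□-rule on 5: fresh world w, uRw]
9. ¬b, w   [¬∨-rule on 8]
10. ¬(c ∧ b), w   [¬∨-rule on 8]
11. a, x   [◇-rule on 6: fresh world x, uRx]
Accessibility: uRv, uRw, uRx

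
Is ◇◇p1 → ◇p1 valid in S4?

Yes, valid

Tableau for the negation ¬(◇◇p1 → ◇p1):
1. ¬(◇◇p1 → ◇p1), 0
2. ◇◇p1, 0
3. ¬◇p1, 0
4. ¬p1, 0
5. ◇p1, 1
6. ¬p1, 1
7. p1, 2
8. ¬p1, 2
Accessibility: 0R0, 0R1, 0R2, 1R1, 1R2, 2R2
Branch closes: p1 and ¬p1 both at 2.
All branches of the negation close; one closing branch shown above.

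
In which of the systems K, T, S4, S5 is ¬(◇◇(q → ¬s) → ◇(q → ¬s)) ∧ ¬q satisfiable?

K-tableau for the formula:
1. ¬(◇◇(q → ¬s) → ◇(q → ¬s)) ∧ ¬q, w0
2. ¬(◇◇(q → ¬s) → ◇(q → ¬s)), w0
3. ¬q, w0
4. ◇◇(q → ¬s), w0
5. ¬◇(q → ¬s), w0
6. ◇(q → ¬s), w1
7. ¬(q → ¬s), w1
8. q, w1
9. s, w1
10. q → ¬s, w2
11. ¬s, w2
Accessibility: w0Rw1, w1Rw2
Complete open branch: satisfiable in K.
T-tableau for the formula:
1. ¬(◇◇(q → ¬s) → ◇(q → ¬s)) ∧ ¬q, w0
2. ¬(◇◇(q → ¬s) → ◇(q → ¬s)), w0
3. ¬q, w0
4. ◇◇(q → ¬s), w0
5. ¬◇(q → ¬s), w0
6. ¬(q → ¬s), w0
7. q, w0
8. s, w0
Accessibility: w0Rw0
Branch closes: q and ¬q both at w0.
Every branch closes (one shown): unsatisfiable in T, hence also in S4, S5 (every S4/S5-frame is a T-frame).

K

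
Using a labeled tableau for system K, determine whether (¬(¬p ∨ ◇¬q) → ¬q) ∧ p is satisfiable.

1. (¬(¬p ∨ ◇¬q) → ¬q) ∧ p, 0
2. ¬(¬p ∨ ◇¬q) → ¬q, 0   [∧-rule on 1]
3. p, 0   [∧-rule on 1]
4. ¬q, 0   [→-rule on 2 (branches; this branch)]

Yes, satisfiable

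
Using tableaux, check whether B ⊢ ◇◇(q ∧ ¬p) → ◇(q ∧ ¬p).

Tableau for the negation ¬(◇◇(q ∧ ¬p) → ◇(q ∧ ¬p)):
1. ¬(◇◇(q ∧ ¬p) → ◇(q ∧ ¬p)), w0
2. ◇◇(q ∧ ¬p), w0
3. ¬◇(q ∧ ¬p), w0
4. ¬(q ∧ ¬p), w0
5. p, w0
6. ◇(q ∧ ¬p), w1
7. ¬(q ∧ ¬p), w1
8. p, w1
9. q ∧ ¬p, w2
10. q, w2
11. ¬p, w2
Accessibility: w0Rw0, w0Rw1, w1Rw0, w1Rw1, w1Rw2, w2Rw1, w2Rw2
The negation has an open branch (countermodel exists).

Invalid (countermodel exists)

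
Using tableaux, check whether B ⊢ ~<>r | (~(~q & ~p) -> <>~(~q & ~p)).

Valid in B

Tableau for the negation ~(~<>r | (~(~q & ~p) -> <>~(~q & ~p))):
1. ~(~<>r | (~(~q & ~p) -> <>~(~q & ~p))), w0
2. <>r, w0   [~|-rule on 1]
3. ~(~(~q & ~p) -> <>~(~q & ~p)), w0   [~|-rule on 1]
4. ~(~q & ~p), w0   [~->-rule on 3]
5. ~<>~(~q & ~p), w0   [~->-rule on 3]
6. ~q & ~p, w0   [~<>-rule on 5 via w0Rw0]
7. ~q, w0   [&-rule on 6]
8. ~p, w0   [&-rule on 6]
9. p, w0   [~&-rule on 4 (branches; this branch)]
Accessibility: w0Rw0
Branch closes: p and ~p both at w0.
All branches of the negation close; one closing branch shown above.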